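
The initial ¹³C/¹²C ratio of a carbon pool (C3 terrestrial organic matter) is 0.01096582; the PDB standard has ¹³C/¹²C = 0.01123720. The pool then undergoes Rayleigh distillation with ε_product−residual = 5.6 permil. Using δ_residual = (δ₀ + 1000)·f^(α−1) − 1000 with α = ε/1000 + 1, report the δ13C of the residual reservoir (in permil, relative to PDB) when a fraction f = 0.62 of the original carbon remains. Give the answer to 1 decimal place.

-26.8 permil

δ₀ = (0.01096582/0.01123720 − 1)×1000 = (0.975850 − 1)×1000 = -24.150 permil
α − 1 = ε/1000 = 0.0056
f^(α−1) = 0.62^(0.0056) = 0.997327
δ_res = (-24.150 + 1000) × 0.997327 − 1000 = 973.241 − 1000 = -26.76 permil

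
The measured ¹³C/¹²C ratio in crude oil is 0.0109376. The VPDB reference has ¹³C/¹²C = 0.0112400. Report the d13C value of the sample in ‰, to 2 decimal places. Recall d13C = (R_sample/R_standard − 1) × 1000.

-26.90‰

d13C = (R_sample / R_standard − 1) × 1000
R_sample / R_standard = 0.0109376 / 0.0112400 = 0.973096
d13C = (0.973096 − 1) × 1000 = -26.904‰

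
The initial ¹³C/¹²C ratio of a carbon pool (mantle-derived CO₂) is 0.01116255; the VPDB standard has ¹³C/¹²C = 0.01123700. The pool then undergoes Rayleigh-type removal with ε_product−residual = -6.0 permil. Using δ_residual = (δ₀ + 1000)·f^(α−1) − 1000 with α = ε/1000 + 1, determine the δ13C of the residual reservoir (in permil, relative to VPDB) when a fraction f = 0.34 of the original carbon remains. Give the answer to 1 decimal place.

δ₀ = (0.01116255/0.01123700 − 1)×1000 = (0.993375 − 1)×1000 = -6.625 permil
α − 1 = ε/1000 = -0.0060
f^(α−1) = 0.34^(-0.0060) = 1.006494
δ_res = (-6.625 + 1000) × 1.006494 − 1000 = 999.825 − 1000 = -0.17 permil

-0.2 permil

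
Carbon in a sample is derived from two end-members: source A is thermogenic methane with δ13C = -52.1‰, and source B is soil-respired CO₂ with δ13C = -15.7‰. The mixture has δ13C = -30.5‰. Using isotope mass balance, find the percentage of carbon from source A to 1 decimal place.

40.7%

δ_mix = f_A·δ_A + (1 − f_A)·δ_B  ⇒  f_A = (δ_mix − δ_B)/(δ_A − δ_B)
f_A = (-30.5 − (-15.7)) / (-52.1 − (-15.7))
f_A = -14.8 / -36.4 = 0.4066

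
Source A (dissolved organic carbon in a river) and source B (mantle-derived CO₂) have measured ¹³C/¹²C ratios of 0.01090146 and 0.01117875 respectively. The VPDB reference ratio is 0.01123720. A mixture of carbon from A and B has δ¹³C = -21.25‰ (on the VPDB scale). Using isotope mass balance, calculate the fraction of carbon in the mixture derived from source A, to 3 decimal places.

0.650

δ_A = (0.01090146/0.01123720 − 1)×1000 = (0.970122 − 1)×1000 = -29.878‰
δ_B = (0.01117875/0.01123720 − 1)×1000 = (0.994799 − 1)×1000 = -5.201‰
f_A = (δ_mix − δ_B)/(δ_A − δ_B) = (-21.25 − (-5.201))/(-29.878 − (-5.201))
f_A = -16.049 / -24.676 = 0.6504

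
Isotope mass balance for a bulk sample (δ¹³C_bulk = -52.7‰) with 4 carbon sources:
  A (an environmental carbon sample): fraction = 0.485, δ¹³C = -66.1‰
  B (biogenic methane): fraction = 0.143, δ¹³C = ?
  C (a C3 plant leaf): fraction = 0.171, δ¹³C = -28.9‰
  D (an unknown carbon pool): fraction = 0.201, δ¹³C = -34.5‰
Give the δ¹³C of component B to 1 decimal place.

Isotope mass balance: δ_bulk = Σ fᵢ·δᵢ.
-52.7 = 0.485×(-66.1) + 0.143×δ_B + 0.171×(-28.9) + 0.201×(-34.5)
0.143·δ_B = -52.7 − (-43.935) = -8.765
δ_B = -8.765 / 0.143 = -61.29‰

-61.3‰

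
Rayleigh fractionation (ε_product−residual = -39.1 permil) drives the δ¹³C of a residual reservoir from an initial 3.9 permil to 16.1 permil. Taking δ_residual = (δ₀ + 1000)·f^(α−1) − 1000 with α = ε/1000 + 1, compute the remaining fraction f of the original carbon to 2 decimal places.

α − 1 = ε/1000 = -0.0391
(δ_res + 1000)/(δ₀ + 1000) = (16.1 + 1000)/(3.9 + 1000) = 1016.1/1003.9 = 1.012153
f = 1.012153^(1/-0.0391) = exp(ln(1.012153)/-0.0391) = exp(0.01208/-0.0391)
f = exp(-0.3089) = 0.7342

0.73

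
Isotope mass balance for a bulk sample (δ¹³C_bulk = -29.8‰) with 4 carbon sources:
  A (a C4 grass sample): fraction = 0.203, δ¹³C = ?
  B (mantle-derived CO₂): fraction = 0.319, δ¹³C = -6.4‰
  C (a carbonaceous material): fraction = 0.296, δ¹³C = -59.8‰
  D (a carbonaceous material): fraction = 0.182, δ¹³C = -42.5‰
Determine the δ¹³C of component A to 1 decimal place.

-11.4‰

Isotope mass balance: δ_bulk = Σ fᵢ·δᵢ.
-29.8 = 0.203×δ_A + 0.319×(-6.4) + 0.296×(-59.8) + 0.182×(-42.5)
0.203·δ_A = -29.8 − (-27.477) = -2.323
δ_A = -2.323 / 0.203 = -11.44‰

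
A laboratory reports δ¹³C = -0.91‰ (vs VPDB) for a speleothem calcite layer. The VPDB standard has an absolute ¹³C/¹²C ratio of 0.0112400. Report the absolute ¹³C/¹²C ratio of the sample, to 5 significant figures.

R_sample = R_standard × (δ¹³C/1000 + 1)
R_sample = 0.0112400 × (-0.91/1000 + 1) = 0.0112400 × 0.999090
R_sample = 0.0112298

0.011230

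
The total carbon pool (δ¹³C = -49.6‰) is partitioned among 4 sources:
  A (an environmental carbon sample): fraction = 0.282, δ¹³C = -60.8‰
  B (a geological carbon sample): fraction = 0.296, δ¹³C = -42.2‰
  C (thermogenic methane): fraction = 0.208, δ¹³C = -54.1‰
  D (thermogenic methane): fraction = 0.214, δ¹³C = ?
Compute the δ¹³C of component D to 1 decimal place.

-40.7‰

Isotope mass balance: δ_bulk = Σ fᵢ·δᵢ.
-49.6 = 0.282×(-60.8) + 0.296×(-42.2) + 0.208×(-54.1) + 0.214×δ_D
0.214·δ_D = -49.6 − (-40.890) = -8.710
δ_D = -8.710 / 0.214 = -40.70‰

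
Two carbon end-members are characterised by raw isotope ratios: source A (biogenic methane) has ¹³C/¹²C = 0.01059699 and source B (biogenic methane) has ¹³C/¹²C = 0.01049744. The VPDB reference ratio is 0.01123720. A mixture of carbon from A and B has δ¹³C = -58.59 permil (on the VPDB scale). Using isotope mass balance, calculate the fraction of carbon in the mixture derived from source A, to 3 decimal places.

δ_A = (0.01059699/0.01123720 − 1)×1000 = (0.943028 − 1)×1000 = -56.972 permil
δ_B = (0.01049744/0.01123720 − 1)×1000 = (0.934169 − 1)×1000 = -65.831 permil
f_A = (δ_mix − δ_B)/(δ_A − δ_B) = (-58.59 − (-65.831))/(-56.972 − (-65.831))
f_A = 7.241 / 8.859 = 0.8174

0.817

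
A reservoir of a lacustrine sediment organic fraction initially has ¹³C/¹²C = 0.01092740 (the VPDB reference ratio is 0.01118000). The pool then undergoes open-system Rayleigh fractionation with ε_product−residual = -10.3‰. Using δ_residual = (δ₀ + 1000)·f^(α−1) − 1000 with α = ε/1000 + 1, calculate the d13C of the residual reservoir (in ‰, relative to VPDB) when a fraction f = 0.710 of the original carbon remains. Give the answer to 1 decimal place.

-19.1‰

δ₀ = (0.01092740/0.01118000 − 1)×1000 = (0.977406 − 1)×1000 = -22.594‰
α − 1 = ε/1000 = -0.0103
f^(α−1) = 0.710^(-0.0103) = 1.003534
δ_res = (-22.594 + 1000) × 1.003534 − 1000 = 980.860 − 1000 = -19.14‰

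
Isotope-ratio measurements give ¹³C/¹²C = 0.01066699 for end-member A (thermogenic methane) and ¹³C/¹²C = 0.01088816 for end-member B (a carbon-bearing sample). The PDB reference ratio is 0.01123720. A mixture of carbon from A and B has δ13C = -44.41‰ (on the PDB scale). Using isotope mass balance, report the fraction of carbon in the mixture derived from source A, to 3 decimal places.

0.678

δ_A = (0.01066699/0.01123720 − 1)×1000 = (0.949257 − 1)×1000 = -50.743‰
δ_B = (0.01088816/0.01123720 − 1)×1000 = (0.968939 − 1)×1000 = -31.061‰
f_A = (δ_mix − δ_B)/(δ_A − δ_B) = (-44.41 − (-31.061))/(-50.743 − (-31.061))
f_A = -13.349 / -19.682 = 0.6782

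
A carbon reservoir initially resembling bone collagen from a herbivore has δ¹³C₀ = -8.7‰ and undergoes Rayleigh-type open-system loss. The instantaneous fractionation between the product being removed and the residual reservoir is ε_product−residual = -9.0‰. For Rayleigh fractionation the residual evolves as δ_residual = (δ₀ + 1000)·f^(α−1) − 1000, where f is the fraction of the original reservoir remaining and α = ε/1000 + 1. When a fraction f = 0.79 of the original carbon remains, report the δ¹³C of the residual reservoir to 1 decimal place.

-6.6‰

Rayleigh residual: δ_res = (δ₀ + 1000)·f^(α−1) − 1000
α = ε/1000 + 1 = 0.99100, so α − 1 = -0.00900
f^(α−1) = 0.79^(-0.00900) = 1.002124
δ_res = (-8.7 + 1000) × 1.002124 − 1000 = 993.405 − 1000 = -6.59‰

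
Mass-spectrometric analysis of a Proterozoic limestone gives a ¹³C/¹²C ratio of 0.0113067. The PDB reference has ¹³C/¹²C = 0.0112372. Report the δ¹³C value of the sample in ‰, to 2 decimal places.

6.18‰

δ¹³C = (R_sample / R_standard − 1) × 1000
R_sample / R_standard = 0.0113067 / 0.0112372 = 1.006185
δ¹³C = (1.006185 − 1) × 1000 = 6.185‰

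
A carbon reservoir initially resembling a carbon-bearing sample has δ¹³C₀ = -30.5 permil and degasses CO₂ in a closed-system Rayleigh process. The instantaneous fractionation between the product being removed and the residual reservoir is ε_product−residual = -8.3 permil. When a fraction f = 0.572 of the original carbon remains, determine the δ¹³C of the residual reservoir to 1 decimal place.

Rayleigh residual: δ_res = (δ₀ + 1000)·f^(α−1) − 1000
α = ε/1000 + 1 = 0.99170, so α − 1 = -0.00830
f^(α−1) = 0.572^(-0.00830) = 1.004647
δ_res = (-30.5 + 1000) × 1.004647 − 1000 = 974.006 − 1000 = -25.99 permil

-26.0 permil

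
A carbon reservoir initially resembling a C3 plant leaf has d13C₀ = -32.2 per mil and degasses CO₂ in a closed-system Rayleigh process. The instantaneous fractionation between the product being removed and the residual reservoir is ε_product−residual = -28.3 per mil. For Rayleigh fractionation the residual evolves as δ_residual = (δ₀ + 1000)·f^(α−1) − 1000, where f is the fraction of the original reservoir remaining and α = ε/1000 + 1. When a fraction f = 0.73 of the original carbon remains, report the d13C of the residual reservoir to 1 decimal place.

-23.5 per mil

Rayleigh residual: δ_res = (δ₀ + 1000)·f^(α−1) − 1000
α = ε/1000 + 1 = 0.97170, so α − 1 = -0.02830
f^(α−1) = 0.73^(-0.02830) = 1.008946
δ_res = (-32.2 + 1000) × 1.008946 − 1000 = 976.458 − 1000 = -23.54 per mil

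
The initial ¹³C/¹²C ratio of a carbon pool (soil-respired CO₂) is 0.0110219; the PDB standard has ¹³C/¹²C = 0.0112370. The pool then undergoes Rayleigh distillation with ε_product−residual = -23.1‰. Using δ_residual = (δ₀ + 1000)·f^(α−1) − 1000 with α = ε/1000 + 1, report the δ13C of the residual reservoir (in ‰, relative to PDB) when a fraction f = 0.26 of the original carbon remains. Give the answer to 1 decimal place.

δ₀ = (0.0110219/0.0112370 − 1)×1000 = (0.980858 − 1)×1000 = -19.142‰
α − 1 = ε/1000 = -0.0231
f^(α−1) = 0.26^(-0.0231) = 1.031607
δ_res = (-19.142 + 1000) × 1.031607 − 1000 = 1011.859 − 1000 = 11.86‰

11.9‰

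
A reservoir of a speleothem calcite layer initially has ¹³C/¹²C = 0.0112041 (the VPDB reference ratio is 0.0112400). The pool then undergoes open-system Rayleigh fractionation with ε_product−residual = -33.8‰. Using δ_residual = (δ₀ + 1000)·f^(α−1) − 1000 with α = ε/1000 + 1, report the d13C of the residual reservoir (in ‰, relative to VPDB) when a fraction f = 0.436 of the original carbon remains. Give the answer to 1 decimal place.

δ₀ = (0.0112041/0.0112400 − 1)×1000 = (0.996806 − 1)×1000 = -3.194‰
α − 1 = ε/1000 = -0.0338
f^(α−1) = 0.436^(-0.0338) = 1.028455
δ_res = (-3.194 + 1000) × 1.028455 − 1000 = 1025.170 − 1000 = 25.17‰

25.2‰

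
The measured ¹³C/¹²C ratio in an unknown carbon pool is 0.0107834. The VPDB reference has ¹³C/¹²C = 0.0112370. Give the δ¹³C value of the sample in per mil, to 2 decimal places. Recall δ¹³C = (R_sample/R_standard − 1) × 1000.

-40.37 per mil

δ¹³C = (R_sample / R_standard − 1) × 1000
R_sample / R_standard = 0.0107834 / 0.0112370 = 0.959633
δ¹³C = (0.959633 − 1) × 1000 = -40.367 per mil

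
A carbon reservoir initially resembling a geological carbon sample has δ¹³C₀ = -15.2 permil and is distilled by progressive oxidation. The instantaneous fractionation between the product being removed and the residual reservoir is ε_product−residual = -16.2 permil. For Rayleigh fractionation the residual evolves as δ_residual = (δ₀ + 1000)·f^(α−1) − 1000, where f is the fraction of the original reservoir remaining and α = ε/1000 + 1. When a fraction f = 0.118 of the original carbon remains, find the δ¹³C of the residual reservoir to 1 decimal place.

19.5 permil

Rayleigh residual: δ_res = (δ₀ + 1000)·f^(α−1) − 1000
α = ε/1000 + 1 = 0.98380, so α − 1 = -0.01620
f^(α−1) = 0.118^(-0.01620) = 1.035227
δ_res = (-15.2 + 1000) × 1.035227 − 1000 = 1019.491 − 1000 = 19.49 permil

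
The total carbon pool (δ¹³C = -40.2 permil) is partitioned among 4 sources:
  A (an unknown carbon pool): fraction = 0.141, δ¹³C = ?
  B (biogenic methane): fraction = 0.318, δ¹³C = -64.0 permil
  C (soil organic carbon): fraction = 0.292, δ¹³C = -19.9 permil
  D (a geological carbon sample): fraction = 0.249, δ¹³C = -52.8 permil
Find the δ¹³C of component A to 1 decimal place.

-6.3 permil

Isotope mass balance: δ_bulk = Σ fᵢ·δᵢ.
-40.2 = 0.141×δ_A + 0.318×(-64.0) + 0.292×(-19.9) + 0.249×(-52.8)
0.141·δ_A = -40.2 − (-39.310) = -0.890
δ_A = -0.890 / 0.141 = -6.31 permil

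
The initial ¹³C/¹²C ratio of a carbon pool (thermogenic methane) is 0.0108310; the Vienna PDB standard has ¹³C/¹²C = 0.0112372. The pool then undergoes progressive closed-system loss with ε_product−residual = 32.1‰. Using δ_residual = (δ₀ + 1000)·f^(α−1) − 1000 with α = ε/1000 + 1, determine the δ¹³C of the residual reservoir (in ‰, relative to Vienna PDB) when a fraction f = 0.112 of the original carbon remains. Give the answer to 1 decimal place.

-101.6‰

δ₀ = (0.0108310/0.0112372 − 1)×1000 = (0.963852 − 1)×1000 = -36.148‰
α − 1 = ε/1000 = 0.0321
f^(α−1) = 0.112^(0.0321) = 0.932137
δ_res = (-36.148 + 1000) × 0.932137 − 1000 = 898.443 − 1000 = -101.56‰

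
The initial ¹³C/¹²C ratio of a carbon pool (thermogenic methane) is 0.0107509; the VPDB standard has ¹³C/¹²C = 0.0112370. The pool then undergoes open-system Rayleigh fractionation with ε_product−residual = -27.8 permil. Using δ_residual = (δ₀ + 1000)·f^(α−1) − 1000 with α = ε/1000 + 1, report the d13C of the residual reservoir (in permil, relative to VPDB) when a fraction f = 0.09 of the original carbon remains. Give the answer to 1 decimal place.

23.0 permil

δ₀ = (0.0107509/0.0112370 − 1)×1000 = (0.956741 − 1)×1000 = -43.259 permil
α − 1 = ε/1000 = -0.0278
f^(α−1) = 0.09^(-0.0278) = 1.069232
δ_res = (-43.259 + 1000) × 1.069232 − 1000 = 1022.978 − 1000 = 22.98 permil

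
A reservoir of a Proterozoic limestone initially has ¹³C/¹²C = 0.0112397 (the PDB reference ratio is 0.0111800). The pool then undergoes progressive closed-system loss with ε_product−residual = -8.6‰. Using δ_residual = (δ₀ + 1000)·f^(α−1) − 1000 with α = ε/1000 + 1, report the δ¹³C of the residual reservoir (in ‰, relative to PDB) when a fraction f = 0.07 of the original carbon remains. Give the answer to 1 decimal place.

δ₀ = (0.0112397/0.0111800 − 1)×1000 = (1.005340 − 1)×1000 = 5.340‰
α − 1 = ε/1000 = -0.0086
f^(α−1) = 0.07^(-0.0086) = 1.023133
δ_res = (5.340 + 1000) × 1.023133 − 1000 = 1028.597 − 1000 = 28.60‰

28.6‰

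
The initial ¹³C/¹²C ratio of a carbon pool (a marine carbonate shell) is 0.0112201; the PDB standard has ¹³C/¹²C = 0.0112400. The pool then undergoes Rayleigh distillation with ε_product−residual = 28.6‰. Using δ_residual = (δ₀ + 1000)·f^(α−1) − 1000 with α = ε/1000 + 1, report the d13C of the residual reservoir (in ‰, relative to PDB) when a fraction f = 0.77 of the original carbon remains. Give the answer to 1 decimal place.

-9.2‰

δ₀ = (0.0112201/0.0112400 − 1)×1000 = (0.998230 − 1)×1000 = -1.770‰
α − 1 = ε/1000 = 0.0286
f^(α−1) = 0.77^(0.0286) = 0.992553
δ_res = (-1.770 + 1000) × 0.992553 − 1000 = 990.796 − 1000 = -9.20‰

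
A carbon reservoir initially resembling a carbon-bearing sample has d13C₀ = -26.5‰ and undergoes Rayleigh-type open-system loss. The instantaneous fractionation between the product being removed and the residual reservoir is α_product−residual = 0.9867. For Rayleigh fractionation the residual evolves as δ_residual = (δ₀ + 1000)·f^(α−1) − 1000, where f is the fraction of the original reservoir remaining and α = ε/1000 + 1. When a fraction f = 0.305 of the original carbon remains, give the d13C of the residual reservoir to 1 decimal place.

-11.0‰

Rayleigh residual: δ_res = (δ₀ + 1000)·f^(α−1) − 1000
α − 1 = -0.01330
f^(α−1) = 0.305^(-0.01330) = 1.015918
δ_res = (-26.5 + 1000) × 1.015918 − 1000 = 988.997 − 1000 = -11.00‰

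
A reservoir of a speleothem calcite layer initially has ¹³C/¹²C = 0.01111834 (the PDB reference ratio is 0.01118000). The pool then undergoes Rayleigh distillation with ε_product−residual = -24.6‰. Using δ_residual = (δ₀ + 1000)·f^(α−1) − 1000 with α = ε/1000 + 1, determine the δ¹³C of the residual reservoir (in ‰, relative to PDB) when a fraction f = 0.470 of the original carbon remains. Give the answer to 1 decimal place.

13.1‰

δ₀ = (0.01111834/0.01118000 − 1)×1000 = (0.994485 − 1)×1000 = -5.515‰
α − 1 = ε/1000 = -0.0246
f^(α−1) = 0.470^(-0.0246) = 1.018747
δ_res = (-5.515 + 1000) × 1.018747 − 1000 = 1013.129 − 1000 = 13.13‰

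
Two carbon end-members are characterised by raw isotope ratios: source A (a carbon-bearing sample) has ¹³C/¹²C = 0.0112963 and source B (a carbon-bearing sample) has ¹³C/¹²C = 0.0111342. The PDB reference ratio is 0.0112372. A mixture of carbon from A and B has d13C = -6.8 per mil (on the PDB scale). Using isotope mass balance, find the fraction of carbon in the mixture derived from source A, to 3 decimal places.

δ_A = (0.0112963/0.0112372 − 1)×1000 = (1.005259 − 1)×1000 = 5.259 per mil
δ_B = (0.0111342/0.0112372 − 1)×1000 = (0.990834 − 1)×1000 = -9.166 per mil
f_A = (δ_mix − δ_B)/(δ_A − δ_B) = (-6.8 − (-9.166))/(5.259 − (-9.166))
f_A = 2.366 / 14.425 = 0.1640

0.164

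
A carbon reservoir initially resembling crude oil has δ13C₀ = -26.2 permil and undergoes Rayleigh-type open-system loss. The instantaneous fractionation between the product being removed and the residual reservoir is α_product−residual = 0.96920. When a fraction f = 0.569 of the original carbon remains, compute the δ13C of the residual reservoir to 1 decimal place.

Rayleigh residual: δ_res = (δ₀ + 1000)·f^(α−1) − 1000
α − 1 = -0.03080
f^(α−1) = 0.569^(-0.03080) = 1.017519
δ_res = (-26.2 + 1000) × 1.017519 − 1000 = 990.860 − 1000 = -9.14 permil

-9.1 permil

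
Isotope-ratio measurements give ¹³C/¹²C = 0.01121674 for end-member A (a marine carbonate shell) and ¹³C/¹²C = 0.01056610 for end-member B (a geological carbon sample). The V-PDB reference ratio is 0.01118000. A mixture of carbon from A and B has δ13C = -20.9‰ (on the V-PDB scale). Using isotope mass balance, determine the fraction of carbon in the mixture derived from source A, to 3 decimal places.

0.584

δ_A = (0.01121674/0.01118000 − 1)×1000 = (1.003286 − 1)×1000 = 3.286‰
δ_B = (0.01056610/0.01118000 − 1)×1000 = (0.945089 − 1)×1000 = -54.911‰
f_A = (δ_mix − δ_B)/(δ_A − δ_B) = (-20.9 − (-54.911))/(3.286 − (-54.911))
f_A = 34.011 / 58.197 = 0.5844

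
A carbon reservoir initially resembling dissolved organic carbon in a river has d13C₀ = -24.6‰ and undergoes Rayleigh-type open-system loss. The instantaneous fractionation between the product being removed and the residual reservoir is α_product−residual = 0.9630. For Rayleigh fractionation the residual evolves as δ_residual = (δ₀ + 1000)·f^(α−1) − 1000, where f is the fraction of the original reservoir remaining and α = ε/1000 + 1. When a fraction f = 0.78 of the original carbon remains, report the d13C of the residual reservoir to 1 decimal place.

Rayleigh residual: δ_res = (δ₀ + 1000)·f^(α−1) − 1000
α − 1 = -0.03700
f^(α−1) = 0.78^(-0.03700) = 1.009235
δ_res = (-24.6 + 1000) × 1.009235 − 1000 = 984.408 − 1000 = -15.59‰

-15.6‰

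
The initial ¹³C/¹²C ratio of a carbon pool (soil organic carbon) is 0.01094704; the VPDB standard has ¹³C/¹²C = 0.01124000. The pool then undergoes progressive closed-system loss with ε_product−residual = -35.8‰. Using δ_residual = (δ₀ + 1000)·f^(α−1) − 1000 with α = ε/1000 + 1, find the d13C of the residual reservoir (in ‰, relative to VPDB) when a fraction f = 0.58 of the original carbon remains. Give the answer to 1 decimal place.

-6.9‰

δ₀ = (0.01094704/0.01124000 − 1)×1000 = (0.973936 − 1)×1000 = -26.064‰
α − 1 = ε/1000 = -0.0358
f^(α−1) = 0.58^(-0.0358) = 1.019693
δ_res = (-26.064 + 1000) × 1.019693 − 1000 = 993.115 − 1000 = -6.88‰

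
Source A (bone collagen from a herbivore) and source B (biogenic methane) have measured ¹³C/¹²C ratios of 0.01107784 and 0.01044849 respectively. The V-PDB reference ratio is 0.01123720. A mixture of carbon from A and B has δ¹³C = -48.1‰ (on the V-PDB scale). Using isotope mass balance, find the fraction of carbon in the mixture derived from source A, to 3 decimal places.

δ_A = (0.01107784/0.01123720 − 1)×1000 = (0.985819 − 1)×1000 = -14.181‰
δ_B = (0.01044849/0.01123720 − 1)×1000 = (0.929813 − 1)×1000 = -70.187‰
f_A = (δ_mix − δ_B)/(δ_A − δ_B) = (-48.1 − (-70.187))/(-14.181 − (-70.187))
f_A = 22.087 / 56.006 = 0.3944

0.394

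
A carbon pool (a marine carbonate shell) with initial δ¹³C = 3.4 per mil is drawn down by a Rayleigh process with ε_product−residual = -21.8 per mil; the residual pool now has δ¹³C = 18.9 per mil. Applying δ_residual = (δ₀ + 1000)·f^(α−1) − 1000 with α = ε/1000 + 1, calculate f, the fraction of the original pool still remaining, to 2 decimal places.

0.50

α − 1 = ε/1000 = -0.0218
(δ_res + 1000)/(δ₀ + 1000) = (18.9 + 1000)/(3.4 + 1000) = 1018.9/1003.4 = 1.015447
f = 1.015447^(1/-0.0218) = exp(ln(1.015447)/-0.0218) = exp(0.01533/-0.0218)
f = exp(-0.7032) = 0.4950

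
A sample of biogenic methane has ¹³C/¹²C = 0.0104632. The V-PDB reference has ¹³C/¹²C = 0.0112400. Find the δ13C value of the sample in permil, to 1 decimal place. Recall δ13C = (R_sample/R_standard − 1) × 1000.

-69.1 permil

δ13C = (R_sample / R_standard − 1) × 1000
R_sample / R_standard = 0.0104632 / 0.0112400 = 0.930890
δ13C = (0.930890 − 1) × 1000 = -69.11 permil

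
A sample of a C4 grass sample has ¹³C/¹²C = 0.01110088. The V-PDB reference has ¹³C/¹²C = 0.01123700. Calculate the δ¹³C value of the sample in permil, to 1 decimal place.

-12.1 permil

δ¹³C = (R_sample / R_standard − 1) × 1000
R_sample / R_standard = 0.01110088 / 0.01123700 = 0.987886
δ¹³C = (0.987886 − 1) × 1000 = -12.11 permil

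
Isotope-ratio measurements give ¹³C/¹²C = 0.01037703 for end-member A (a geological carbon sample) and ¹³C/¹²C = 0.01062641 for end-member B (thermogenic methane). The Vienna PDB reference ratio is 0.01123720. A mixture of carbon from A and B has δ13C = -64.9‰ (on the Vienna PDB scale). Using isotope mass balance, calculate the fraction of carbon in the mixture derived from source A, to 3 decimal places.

0.475

δ_A = (0.01037703/0.01123720 − 1)×1000 = (0.923453 − 1)×1000 = -76.547‰
δ_B = (0.01062641/0.01123720 − 1)×1000 = (0.945646 − 1)×1000 = -54.354‰
f_A = (δ_mix − δ_B)/(δ_A − δ_B) = (-64.9 − (-54.354))/(-76.547 − (-54.354))
f_A = -10.546 / -22.192 = 0.4752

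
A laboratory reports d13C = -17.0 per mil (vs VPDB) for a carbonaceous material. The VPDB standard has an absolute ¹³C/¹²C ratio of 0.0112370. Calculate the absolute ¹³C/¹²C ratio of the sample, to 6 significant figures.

R_sample = R_standard × (d13C/1000 + 1)
R_sample = 0.0112370 × (-17.0/1000 + 1) = 0.0112370 × 0.983000
R_sample = 0.0110460

0.0110460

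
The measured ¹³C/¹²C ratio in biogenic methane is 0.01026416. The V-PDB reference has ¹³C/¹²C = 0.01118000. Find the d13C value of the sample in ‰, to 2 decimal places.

d13C = (R_sample / R_standard − 1) × 1000
R_sample / R_standard = 0.01026416 / 0.01118000 = 0.918082
d13C = (0.918082 − 1) × 1000 = -81.918‰

-81.92‰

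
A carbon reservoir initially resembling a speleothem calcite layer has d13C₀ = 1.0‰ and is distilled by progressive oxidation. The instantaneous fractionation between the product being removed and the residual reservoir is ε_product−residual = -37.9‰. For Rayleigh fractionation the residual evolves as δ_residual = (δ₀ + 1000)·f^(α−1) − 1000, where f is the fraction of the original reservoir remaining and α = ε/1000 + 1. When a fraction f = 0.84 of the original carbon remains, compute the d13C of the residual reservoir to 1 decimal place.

Rayleigh residual: δ_res = (δ₀ + 1000)·f^(α−1) − 1000
α = ε/1000 + 1 = 0.96210, so α − 1 = -0.03790
f^(α−1) = 0.84^(-0.03790) = 1.006630
δ_res = (1.0 + 1000) × 1.006630 − 1000 = 1007.637 − 1000 = 7.64‰

7.6‰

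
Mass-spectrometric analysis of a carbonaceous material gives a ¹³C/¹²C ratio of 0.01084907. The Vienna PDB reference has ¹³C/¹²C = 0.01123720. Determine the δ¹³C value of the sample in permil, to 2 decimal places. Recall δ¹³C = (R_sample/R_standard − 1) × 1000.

δ¹³C = (R_sample / R_standard − 1) × 1000
R_sample / R_standard = 0.01084907 / 0.01123720 = 0.965460
δ¹³C = (0.965460 − 1) × 1000 = -34.540 permil

-34.54 permil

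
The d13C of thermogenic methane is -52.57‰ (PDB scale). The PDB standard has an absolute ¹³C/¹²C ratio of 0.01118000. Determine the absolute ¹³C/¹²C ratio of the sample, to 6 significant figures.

R_sample = R_standard × (d13C/1000 + 1)
R_sample = 0.01118000 × (-52.57/1000 + 1) = 0.01118000 × 0.947430
R_sample = 0.0105923

0.0105923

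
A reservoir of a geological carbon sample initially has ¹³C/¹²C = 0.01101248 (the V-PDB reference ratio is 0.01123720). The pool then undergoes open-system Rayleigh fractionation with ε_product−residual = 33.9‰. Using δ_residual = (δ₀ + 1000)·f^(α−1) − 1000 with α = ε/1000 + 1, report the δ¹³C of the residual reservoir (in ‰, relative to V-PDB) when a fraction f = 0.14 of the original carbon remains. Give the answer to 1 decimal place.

-83.2‰

δ₀ = (0.01101248/0.01123720 − 1)×1000 = (0.980002 − 1)×1000 = -19.998‰
α − 1 = ε/1000 = 0.0339
f^(α−1) = 0.14^(0.0339) = 0.935521
δ_res = (-19.998 + 1000) × 0.935521 − 1000 = 916.813 − 1000 = -83.19‰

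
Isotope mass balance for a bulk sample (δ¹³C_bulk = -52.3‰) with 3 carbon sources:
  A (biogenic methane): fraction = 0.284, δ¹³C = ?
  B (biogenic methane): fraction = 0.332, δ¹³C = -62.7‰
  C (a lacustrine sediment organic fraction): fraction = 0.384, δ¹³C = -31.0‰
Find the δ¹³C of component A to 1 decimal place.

-68.9‰

Isotope mass balance: δ_bulk = Σ fᵢ·δᵢ.
-52.3 = 0.284×δ_A + 0.332×(-62.7) + 0.384×(-31.0)
0.284·δ_A = -52.3 − (-32.720) = -19.580
δ_A = -19.580 / 0.284 = -68.94‰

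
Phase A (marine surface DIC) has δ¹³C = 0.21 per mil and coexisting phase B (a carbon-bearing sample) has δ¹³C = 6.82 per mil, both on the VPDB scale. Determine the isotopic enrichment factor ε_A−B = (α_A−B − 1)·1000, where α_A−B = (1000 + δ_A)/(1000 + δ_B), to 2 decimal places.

-6.57 per mil

α_A−B = (1000 + 0.21) / (1000 + 6.82) = 1000.21 / 1006.82 = 0.993435
ε_A−B = (0.993435 − 1) × 1000 = -6.565 per mil
(The approximation ε ≈ δ_A − δ_B would give -6.61 per mil.)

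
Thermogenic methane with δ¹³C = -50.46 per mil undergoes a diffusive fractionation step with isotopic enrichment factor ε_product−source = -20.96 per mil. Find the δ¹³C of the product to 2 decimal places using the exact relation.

Exactly, δ_product = (δ_source + 1000)·(ε/1000 + 1) − 1000.
δ_product = (-50.46 + 1000) × (-20.96/1000 + 1) − 1000
δ_product = -70.362 per mil

-70.36 per mil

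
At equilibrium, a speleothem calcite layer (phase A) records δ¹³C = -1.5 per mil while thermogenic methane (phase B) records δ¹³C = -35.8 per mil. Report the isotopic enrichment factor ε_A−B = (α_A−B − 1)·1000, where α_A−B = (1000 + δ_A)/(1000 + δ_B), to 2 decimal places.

35.57 per mil

α_A−B = (1000 + -1.5) / (1000 + -35.8) = 998.5 / 964.2 = 1.035574
ε_A−B = (1.035574 − 1) × 1000 = 35.574 per mil
(The approximation ε ≈ δ_A − δ_B would give 34.3 per mil.)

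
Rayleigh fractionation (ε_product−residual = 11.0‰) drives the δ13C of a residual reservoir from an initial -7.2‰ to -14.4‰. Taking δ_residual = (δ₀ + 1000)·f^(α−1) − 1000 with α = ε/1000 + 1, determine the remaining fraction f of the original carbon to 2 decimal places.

0.52

α − 1 = ε/1000 = 0.0110
(δ_res + 1000)/(δ₀ + 1000) = (-14.4 + 1000)/(-7.2 + 1000) = 985.6/992.8 = 0.992748
f = 0.992748^(1/0.0110) = exp(ln(0.992748)/0.0110) = exp(-0.00728/0.0110)
f = exp(-0.6617) = 0.5160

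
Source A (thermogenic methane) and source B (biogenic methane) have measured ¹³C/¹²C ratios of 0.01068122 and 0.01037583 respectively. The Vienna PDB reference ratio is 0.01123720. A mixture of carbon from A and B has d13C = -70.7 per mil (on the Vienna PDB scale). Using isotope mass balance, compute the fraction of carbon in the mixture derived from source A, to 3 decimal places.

δ_A = (0.01068122/0.01123720 − 1)×1000 = (0.950523 − 1)×1000 = -49.477 per mil
δ_B = (0.01037583/0.01123720 − 1)×1000 = (0.923347 − 1)×1000 = -76.653 per mil
f_A = (δ_mix − δ_B)/(δ_A − δ_B) = (-70.7 − (-76.653))/(-49.477 − (-76.653))
f_A = 5.953 / 27.177 = 0.2191

0.219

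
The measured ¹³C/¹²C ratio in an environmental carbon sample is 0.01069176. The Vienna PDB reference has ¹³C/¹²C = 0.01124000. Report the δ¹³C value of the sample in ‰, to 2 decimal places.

-48.78‰

δ¹³C = (R_sample / R_standard − 1) × 1000
R_sample / R_standard = 0.01069176 / 0.01124000 = 0.951224
δ¹³C = (0.951224 − 1) × 1000 = -48.776‰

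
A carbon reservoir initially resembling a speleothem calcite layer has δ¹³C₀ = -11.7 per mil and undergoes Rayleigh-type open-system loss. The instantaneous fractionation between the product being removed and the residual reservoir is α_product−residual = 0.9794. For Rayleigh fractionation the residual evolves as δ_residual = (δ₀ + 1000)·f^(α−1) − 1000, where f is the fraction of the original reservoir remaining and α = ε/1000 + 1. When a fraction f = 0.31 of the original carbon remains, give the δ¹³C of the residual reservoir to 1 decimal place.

Rayleigh residual: δ_res = (δ₀ + 1000)·f^(α−1) − 1000
α − 1 = -0.02060
f^(α−1) = 0.31^(-0.02060) = 1.024420
δ_res = (-11.7 + 1000) × 1.024420 − 1000 = 1012.434 − 1000 = 12.43 per mil

12.4 per mil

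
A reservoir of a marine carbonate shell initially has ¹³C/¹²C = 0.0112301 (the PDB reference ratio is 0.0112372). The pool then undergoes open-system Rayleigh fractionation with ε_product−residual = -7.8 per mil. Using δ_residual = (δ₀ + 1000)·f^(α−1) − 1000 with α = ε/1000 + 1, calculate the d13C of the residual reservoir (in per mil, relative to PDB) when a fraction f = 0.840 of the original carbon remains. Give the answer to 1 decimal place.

δ₀ = (0.0112301/0.0112372 − 1)×1000 = (0.999368 − 1)×1000 = -0.632 per mil
α − 1 = ε/1000 = -0.0078
f^(α−1) = 0.840^(-0.0078) = 1.001361
δ_res = (-0.632 + 1000) × 1.001361 − 1000 = 1000.728 − 1000 = 0.73 per mil

0.7 per mil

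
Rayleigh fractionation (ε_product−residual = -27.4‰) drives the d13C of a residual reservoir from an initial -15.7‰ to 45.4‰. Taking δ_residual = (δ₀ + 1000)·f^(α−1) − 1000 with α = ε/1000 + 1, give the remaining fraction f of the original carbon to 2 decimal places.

0.11

α − 1 = ε/1000 = -0.0274
(δ_res + 1000)/(δ₀ + 1000) = (45.4 + 1000)/(-15.7 + 1000) = 1045.4/984.3 = 1.062075
f = 1.062075^(1/-0.0274) = exp(ln(1.062075)/-0.0274) = exp(0.06022/-0.0274)
f = exp(-2.1980) = 0.1110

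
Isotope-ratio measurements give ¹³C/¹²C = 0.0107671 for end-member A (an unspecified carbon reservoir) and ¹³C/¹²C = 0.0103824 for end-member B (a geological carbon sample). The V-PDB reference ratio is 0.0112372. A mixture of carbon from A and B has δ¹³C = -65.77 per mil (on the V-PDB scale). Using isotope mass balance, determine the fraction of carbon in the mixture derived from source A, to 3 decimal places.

0.301

δ_A = (0.0107671/0.0112372 − 1)×1000 = (0.958166 − 1)×1000 = -41.834 per mil
δ_B = (0.0103824/0.0112372 − 1)×1000 = (0.923931 − 1)×1000 = -76.069 per mil
f_A = (δ_mix − δ_B)/(δ_A − δ_B) = (-65.77 − (-76.069))/(-41.834 − (-76.069))
f_A = 10.299 / 34.235 = 0.3008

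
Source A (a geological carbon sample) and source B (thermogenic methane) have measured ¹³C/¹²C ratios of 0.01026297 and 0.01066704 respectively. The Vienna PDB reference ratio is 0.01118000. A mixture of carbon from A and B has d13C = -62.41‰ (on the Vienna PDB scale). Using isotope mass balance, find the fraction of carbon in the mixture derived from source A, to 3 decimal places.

δ_A = (0.01026297/0.01118000 − 1)×1000 = (0.917976 − 1)×1000 = -82.024‰
δ_B = (0.01066704/0.01118000 − 1)×1000 = (0.954118 − 1)×1000 = -45.882‰
f_A = (δ_mix − δ_B)/(δ_A − δ_B) = (-62.41 − (-45.882))/(-82.024 − (-45.882))
f_A = -16.528 / -36.142 = 0.4573

0.457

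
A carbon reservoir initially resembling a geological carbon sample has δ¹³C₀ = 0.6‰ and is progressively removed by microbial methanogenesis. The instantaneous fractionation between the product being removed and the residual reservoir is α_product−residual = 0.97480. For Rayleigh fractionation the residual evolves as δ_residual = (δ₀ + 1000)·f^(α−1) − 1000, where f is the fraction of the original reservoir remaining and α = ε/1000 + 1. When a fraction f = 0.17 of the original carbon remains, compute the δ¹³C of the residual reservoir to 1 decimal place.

46.3‰

Rayleigh residual: δ_res = (δ₀ + 1000)·f^(α−1) − 1000
α − 1 = -0.02520
f^(α−1) = 0.17^(-0.02520) = 1.045665
δ_res = (0.6 + 1000) × 1.045665 − 1000 = 1046.293 − 1000 = 46.29‰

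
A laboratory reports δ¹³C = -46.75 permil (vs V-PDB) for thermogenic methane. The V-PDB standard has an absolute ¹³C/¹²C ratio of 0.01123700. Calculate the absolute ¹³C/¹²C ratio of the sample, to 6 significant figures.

0.0107117

R_sample = R_standard × (δ¹³C/1000 + 1)
R_sample = 0.01123700 × (-46.75/1000 + 1) = 0.01123700 × 0.953250
R_sample = 0.0107117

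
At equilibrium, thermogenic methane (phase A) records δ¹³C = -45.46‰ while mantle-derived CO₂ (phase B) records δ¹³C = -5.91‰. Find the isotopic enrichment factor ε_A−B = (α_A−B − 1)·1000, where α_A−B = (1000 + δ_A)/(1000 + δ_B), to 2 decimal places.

α_A−B = (1000 + -45.46) / (1000 + -5.91) = 954.54 / 994.09 = 0.960215
ε_A−B = (0.960215 − 1) × 1000 = -39.785‰
(The approximation ε ≈ δ_A − δ_B would give -39.55‰.)

-39.79‰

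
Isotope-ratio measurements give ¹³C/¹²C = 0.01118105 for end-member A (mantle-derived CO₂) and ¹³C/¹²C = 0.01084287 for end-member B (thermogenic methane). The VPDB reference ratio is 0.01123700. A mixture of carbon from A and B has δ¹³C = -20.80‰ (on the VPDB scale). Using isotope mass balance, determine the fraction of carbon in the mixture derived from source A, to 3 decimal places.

δ_A = (0.01118105/0.01123700 − 1)×1000 = (0.995021 − 1)×1000 = -4.979‰
δ_B = (0.01084287/0.01123700 − 1)×1000 = (0.964926 − 1)×1000 = -35.074‰
f_A = (δ_mix − δ_B)/(δ_A − δ_B) = (-20.80 − (-35.074))/(-4.979 − (-35.074))
f_A = 14.274 / 30.095 = 0.4743

0.474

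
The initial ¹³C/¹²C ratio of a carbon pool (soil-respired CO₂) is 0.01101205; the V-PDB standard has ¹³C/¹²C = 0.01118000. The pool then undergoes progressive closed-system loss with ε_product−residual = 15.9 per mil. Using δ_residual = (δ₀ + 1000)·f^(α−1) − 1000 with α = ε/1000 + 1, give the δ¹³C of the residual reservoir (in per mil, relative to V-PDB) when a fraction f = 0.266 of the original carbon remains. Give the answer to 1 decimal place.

δ₀ = (0.01101205/0.01118000 − 1)×1000 = (0.984978 − 1)×1000 = -15.022 per mil
α − 1 = ε/1000 = 0.0159
f^(α−1) = 0.266^(0.0159) = 0.979164
δ_res = (-15.022 + 1000) × 0.979164 − 1000 = 964.455 − 1000 = -35.54 per mil

-35.5 per mil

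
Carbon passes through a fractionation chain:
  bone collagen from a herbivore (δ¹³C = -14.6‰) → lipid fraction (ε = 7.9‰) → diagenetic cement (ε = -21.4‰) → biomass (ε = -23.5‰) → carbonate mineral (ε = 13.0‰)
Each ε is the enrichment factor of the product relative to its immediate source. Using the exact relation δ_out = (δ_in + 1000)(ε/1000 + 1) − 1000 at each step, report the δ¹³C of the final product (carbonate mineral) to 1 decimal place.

-38.6‰

step 1: δ = (-14.60 + 1000)·(7.9/1000 + 1) − 1000 = -6.82‰
step 2: δ = (-6.82 + 1000)·(-21.4/1000 + 1) − 1000 = -28.07‰
step 3: δ = (-28.07 + 1000)·(-23.5/1000 + 1) − 1000 = -50.91‰
step 4: δ = (-50.91 + 1000)·(13.0/1000 + 1) − 1000 = -38.57‰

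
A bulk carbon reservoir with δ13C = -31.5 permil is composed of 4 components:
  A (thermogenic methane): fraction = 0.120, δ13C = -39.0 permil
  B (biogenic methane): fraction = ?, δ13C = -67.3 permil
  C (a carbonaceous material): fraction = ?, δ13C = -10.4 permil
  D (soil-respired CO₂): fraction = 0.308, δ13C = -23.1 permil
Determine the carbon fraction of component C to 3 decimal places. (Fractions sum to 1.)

0.330

Let f_C and f_B be the unknown fractions; fractions sum to 1 so f_C + f_B = 0.572.
Mass balance: Σ fᵢ·δᵢ = δ_bulk ⇒ f_C·(-10.4) + f_B·(-67.3) = -31.5 − (-11.795) = -19.705
Substitute f_B = 0.572 − f_C:
f_C·(-10.4 − -67.3) = -19.705 − 0.572×(-67.3) = 18.790
f_C = 18.790 / 56.9 = 0.3302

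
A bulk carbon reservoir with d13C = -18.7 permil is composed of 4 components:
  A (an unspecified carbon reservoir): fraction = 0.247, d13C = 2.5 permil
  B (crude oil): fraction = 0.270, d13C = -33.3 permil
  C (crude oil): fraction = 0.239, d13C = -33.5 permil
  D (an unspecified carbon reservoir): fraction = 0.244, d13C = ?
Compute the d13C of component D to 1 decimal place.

-9.5 permil

Isotope mass balance: δ_bulk = Σ fᵢ·δᵢ.
-18.7 = 0.247×(2.5) + 0.270×(-33.3) + 0.239×(-33.5) + 0.244×δ_D
0.244·δ_D = -18.7 − (-16.380) = -2.320
δ_D = -2.320 / 0.244 = -9.51 permil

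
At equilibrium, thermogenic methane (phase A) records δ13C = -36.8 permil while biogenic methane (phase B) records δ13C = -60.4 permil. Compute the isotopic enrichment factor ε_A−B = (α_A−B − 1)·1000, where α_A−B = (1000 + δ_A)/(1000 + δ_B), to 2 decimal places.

α_A−B = (1000 + -36.8) / (1000 + -60.4) = 963.2 / 939.6 = 1.025117
ε_A−B = (1.025117 − 1) × 1000 = 25.117 permil
(The approximation ε ≈ δ_A − δ_B would give 23.6 permil.)

25.12 permil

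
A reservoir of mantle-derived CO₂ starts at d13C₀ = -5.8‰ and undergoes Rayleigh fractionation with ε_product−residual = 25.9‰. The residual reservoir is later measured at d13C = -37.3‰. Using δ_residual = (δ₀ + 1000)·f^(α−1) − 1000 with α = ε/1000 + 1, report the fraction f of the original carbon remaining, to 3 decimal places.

0.288

α − 1 = ε/1000 = 0.0259
(δ_res + 1000)/(δ₀ + 1000) = (-37.3 + 1000)/(-5.8 + 1000) = 962.7/994.2 = 0.968316
f = 0.968316^(1/0.0259) = exp(ln(0.968316)/0.0259) = exp(-0.03220/0.0259)
f = exp(-1.2431) = 0.2885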